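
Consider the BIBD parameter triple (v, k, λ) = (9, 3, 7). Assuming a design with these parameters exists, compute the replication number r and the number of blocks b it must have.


Any 2-(v, k, λ) BIBD satisfies two necessary conditions:
  (i)  Each point sits in r blocks, and counting incidences through any fixed point gives r(k − 1) = λ(v − 1), so r = λ(v − 1)/(k − 1).
  (ii) Total incidences bk = vr, so b = vr/k.
Step 1: r = λ(v − 1)/(k − 1) = 7·(9 − 1)/(3 − 1) = 7·8/2 = 56/2 = 28.
Step 2: b = vr/k = 9·28/3 = 252/3 = 84.
Check integrality: r = 28 ∈ Z ✓, b = 84 ∈ Z ✓.
(These identities are necessary conditions: they determine r and b for any design with these parameters, but do not by themselves prove that one exists.)

r = 28, b = 84.


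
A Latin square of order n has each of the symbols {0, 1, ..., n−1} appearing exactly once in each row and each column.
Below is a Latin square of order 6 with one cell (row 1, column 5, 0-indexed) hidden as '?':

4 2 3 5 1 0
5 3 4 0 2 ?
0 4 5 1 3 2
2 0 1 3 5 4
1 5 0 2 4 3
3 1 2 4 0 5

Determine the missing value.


Row 1 contains symbols [0, 2, 3, 4, 5] — missing [1].
Column 5 contains symbols [0, 2, 3, 4, 5] — missing [1].
The missing symbol must appear in both missing sets; intersection = [1].
Therefore the hidden value is 1.

Missing value = 1.


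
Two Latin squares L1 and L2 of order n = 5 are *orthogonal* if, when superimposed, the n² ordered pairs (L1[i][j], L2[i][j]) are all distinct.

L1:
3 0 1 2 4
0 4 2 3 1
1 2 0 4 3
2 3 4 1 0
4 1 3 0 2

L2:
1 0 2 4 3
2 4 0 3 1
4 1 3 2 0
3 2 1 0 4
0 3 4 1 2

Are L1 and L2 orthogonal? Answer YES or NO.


Form the n² = 25 superimposed pairs (L1[i][j], L2[i][j]), row by row (rows and columns indexed from 0):
row 0: (3,1) (0,0) (1,2) (2,4) (4,3)
row 1: (0,2) (4,4) (2,0) (3,3) (1,1)
row 2: (1,4) (2,1) (0,3) (4,2) (3,0)
row 3: (2,3) (3,2) (4,1) (1,0) (0,4)
row 4: (4,0) (1,3) (3,4) (0,1) (2,2)
Orthogonality requires all 25 pairs distinct.
Check by first coordinate: for each symbol s of L1, list the L2 entries in the n cells where L1 = s; they must all differ.
  L1 = 0: L2 entries (in reading order) 0, 2, 3, 4, 1 — all 5 distinct ✓
  L1 = 1: L2 entries (in reading order) 2, 1, 4, 0, 3 — all 5 distinct ✓
  L1 = 2: L2 entries (in reading order) 4, 0, 1, 3, 2 — all 5 distinct ✓
  L1 = 3: L2 entries (in reading order) 1, 3, 0, 2, 4 — all 5 distinct ✓
  L1 = 4: L2 entries (in reading order) 3, 4, 2, 1, 0 — all 5 distinct ✓
Every symbol of L1 meets every symbol of L2 exactly once, so all 25 pairs are distinct (25 of 25).
Conclusion: YES.

YES


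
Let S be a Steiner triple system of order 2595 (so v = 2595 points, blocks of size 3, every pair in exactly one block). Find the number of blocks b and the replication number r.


An STS(v) is a 2-(v, 3, 1) BIBD: block size k = 3, λ = 1.
Replication: r(k − 1) = λ(v − 1) ⇒ r·2 = 2595 − 1 = 2594 ⇒ r = 1297.
Block count: b = v(v − 1)/6 = 2595·2594/6 = 6731430/6 = 1121905.

r = 1297, b = 1121905.


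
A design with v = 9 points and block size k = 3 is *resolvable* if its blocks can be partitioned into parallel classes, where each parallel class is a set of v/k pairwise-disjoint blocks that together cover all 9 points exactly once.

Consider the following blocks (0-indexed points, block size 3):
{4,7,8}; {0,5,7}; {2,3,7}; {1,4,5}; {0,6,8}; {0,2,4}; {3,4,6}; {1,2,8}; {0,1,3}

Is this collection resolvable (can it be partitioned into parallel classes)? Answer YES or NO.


v = 9, block size k = 3, number of blocks = 9.
For resolvability, blocks must partition into parallel classes of size v/k = 3.
Total blocks must therefore be a multiple of 3: 9 = 3·3 + 0 ⇒ divisible ✓.
Consider block {4,7,8}. The only other block(s) in the collection disjoint from it are {0,1,3} — just 1 block(s). Any parallel class containing {4,7,8} would need 2 other blocks each disjoint from it, so no parallel class of size 3 can contain {4,7,8}.
Since every block must belong to some parallel class in a resolution, the collection cannot be partitioned into parallel classes.
Resolvable? NO.

NO


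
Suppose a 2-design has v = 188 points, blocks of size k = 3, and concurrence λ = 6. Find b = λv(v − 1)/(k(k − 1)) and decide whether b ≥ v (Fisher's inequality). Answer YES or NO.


r = λ(v − 1)/(k − 1) = 6·187/2 = 561.
b = vr/k = 188·561/3 = 35156.
Fisher's inequality: b ≥ v ⇔ 35156 ≥ 188? YES.

YES


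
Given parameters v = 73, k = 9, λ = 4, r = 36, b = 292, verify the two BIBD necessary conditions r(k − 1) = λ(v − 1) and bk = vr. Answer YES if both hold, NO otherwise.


Condition (i): r(k − 1) = 36·8 = 288; λ(v − 1) = 4·72 = 288. Match? YES.
Condition (ii): bk = 292·9 = 2628; vr = 73·36 = 2628. Match? YES.
Both conditions hold? YES.

YES


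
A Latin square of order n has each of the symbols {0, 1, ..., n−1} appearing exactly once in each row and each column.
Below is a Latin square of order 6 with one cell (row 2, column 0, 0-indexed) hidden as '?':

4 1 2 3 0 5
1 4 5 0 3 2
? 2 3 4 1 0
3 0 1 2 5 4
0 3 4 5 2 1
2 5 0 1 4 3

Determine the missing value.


Row 2 contains symbols [0, 1, 2, 3, 4] — missing [5].
Column 0 contains symbols [0, 1, 2, 3, 4] — missing [5].
The missing symbol must appear in both missing sets; intersection = [5].
Therefore the hidden value is 5.

Missing value = 5.


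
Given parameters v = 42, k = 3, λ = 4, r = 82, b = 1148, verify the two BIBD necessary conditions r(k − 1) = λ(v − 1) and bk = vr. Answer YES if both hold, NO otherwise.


Condition (i): r(k − 1) = 82·2 = 164; λ(v − 1) = 4·41 = 164. Match? YES.
Condition (ii): bk = 1148·3 = 3444; vr = 42·82 = 3444. Match? YES.
Both conditions hold? YES.

YES


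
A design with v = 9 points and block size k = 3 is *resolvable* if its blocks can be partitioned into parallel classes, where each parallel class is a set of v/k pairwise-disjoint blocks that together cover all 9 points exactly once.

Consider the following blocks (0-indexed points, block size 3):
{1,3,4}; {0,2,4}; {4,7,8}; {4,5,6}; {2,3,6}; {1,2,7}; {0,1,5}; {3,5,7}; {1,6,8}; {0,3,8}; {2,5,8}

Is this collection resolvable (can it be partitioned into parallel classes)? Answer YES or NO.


v = 9, block size k = 3, number of blocks = 11.
For resolvability, blocks must partition into parallel classes of size v/k = 3.
Total blocks must therefore be a multiple of 3: 11 = 3·3 + 2 ⇒ not divisible ✗.
Resolvable? NO.

NO


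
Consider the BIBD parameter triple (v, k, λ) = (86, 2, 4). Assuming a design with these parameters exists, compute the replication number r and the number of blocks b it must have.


Any 2-(v, k, λ) BIBD satisfies two necessary conditions:
  (i)  Each point sits in r blocks, and counting incidences through any fixed point gives r(k − 1) = λ(v − 1), so r = λ(v − 1)/(k − 1).
  (ii) Total incidences bk = vr, so b = vr/k.
Step 1: r = λ(v − 1)/(k − 1) = 4·(86 − 1)/(2 − 1) = 4·85/1 = 340/1 = 340.
Step 2: b = vr/k = 86·340/2 = 29240/2 = 14620.
Check integrality: r = 340 ∈ Z ✓, b = 14620 ∈ Z ✓.
(These identities are necessary conditions: they determine r and b for any design with these parameters, but do not by themselves prove that one exists.)

r = 340, b = 14620.


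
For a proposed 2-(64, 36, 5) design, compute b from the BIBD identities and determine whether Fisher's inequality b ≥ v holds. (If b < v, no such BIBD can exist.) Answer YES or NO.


r = λ(v − 1)/(k − 1) = 5·63/35 = 9.
b = vr/k = 64·9/36 = 16.
Fisher's inequality: b ≥ v ⇔ 16 ≥ 64? NO.

NO


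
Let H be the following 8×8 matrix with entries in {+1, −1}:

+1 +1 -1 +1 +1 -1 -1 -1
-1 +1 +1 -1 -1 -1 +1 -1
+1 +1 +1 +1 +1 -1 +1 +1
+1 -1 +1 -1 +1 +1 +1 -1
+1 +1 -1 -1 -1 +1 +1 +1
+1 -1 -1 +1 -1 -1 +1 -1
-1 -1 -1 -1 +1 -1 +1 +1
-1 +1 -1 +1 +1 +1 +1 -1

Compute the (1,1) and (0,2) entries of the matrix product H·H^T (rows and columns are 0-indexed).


Row 0 of H: [1, 1, -1, 1, 1, -1, -1, -1].
Row 1 of H: [-1, 1, 1, -1, -1, -1, 1, -1].
Row 2 of H: [1, 1, 1, 1, 1, -1, 1, 1].
(H·H^T)[1][1] = Σ_j H[1][j]·H[1][j] = (-1)² + (1)² + (1)² + (-1)² + (-1)² + (-1)² + (1)² + (-1)² = 1 + 1 + 1 + 1 + 1 + 1 + 1 + 1 = 8.
(H·H^T)[0][2] = Σ_j H[0][j]·H[2][j] = (1)·(1) + (1)·(1) + (-1)·(1) + (1)·(1) + (1)·(1) + (-1)·(-1) + (-1)·(1) + (-1)·(1) = 1 + 1 + -1 + 1 + 1 + 1 + -1 + -1 = 2.
Rows 0 and 2 are not orthogonal (dot product = 2 ≠ 0), so H is not a Hadamard matrix.

(1,1) entry = 8; (0,2) entry = 2.


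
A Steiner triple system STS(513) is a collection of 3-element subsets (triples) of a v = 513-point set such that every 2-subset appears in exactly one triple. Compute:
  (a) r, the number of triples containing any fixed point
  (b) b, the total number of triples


An STS(v) is a 2-(v, 3, 1) BIBD: block size k = 3, λ = 1.
Replication: r(k − 1) = λ(v − 1) ⇒ r·2 = 513 − 1 = 512 ⇒ r = 256.
Block count: b = v(v − 1)/6 = 513·512/6 = 262656/6 = 43776.

r = 256, b = 43776.


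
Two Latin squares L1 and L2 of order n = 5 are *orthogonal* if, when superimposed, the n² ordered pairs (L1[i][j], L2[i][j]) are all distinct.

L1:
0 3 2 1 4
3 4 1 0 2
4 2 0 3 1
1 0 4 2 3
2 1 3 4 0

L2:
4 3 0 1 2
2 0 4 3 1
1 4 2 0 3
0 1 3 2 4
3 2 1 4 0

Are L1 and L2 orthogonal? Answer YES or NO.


Form the n² = 25 superimposed pairs (L1[i][j], L2[i][j]), row by row (rows and columns indexed from 0):
row 0: (0,4) (3,3) (2,0) (1,1) (4,2)
row 1: (3,2) (4,0) (1,4) (0,3) (2,1)
row 2: (4,1) (2,4) (0,2) (3,0) (1,3)
row 3: (1,0) (0,1) (4,3) (2,2) (3,4)
row 4: (2,3) (1,2) (3,1) (4,4) (0,0)
Orthogonality requires all 25 pairs distinct.
Check by first coordinate: for each symbol s of L1, list the L2 entries in the n cells where L1 = s; they must all differ.
  L1 = 0: L2 entries (in reading order) 4, 3, 2, 1, 0 — all 5 distinct ✓
  L1 = 1: L2 entries (in reading order) 1, 4, 3, 0, 2 — all 5 distinct ✓
  L1 = 2: L2 entries (in reading order) 0, 1, 4, 2, 3 — all 5 distinct ✓
  L1 = 3: L2 entries (in reading order) 3, 2, 0, 4, 1 — all 5 distinct ✓
  L1 = 4: L2 entries (in reading order) 2, 0, 1, 3, 4 — all 5 distinct ✓
Every symbol of L1 meets every symbol of L2 exactly once, so all 25 pairs are distinct (25 of 25).
Conclusion: YES.

YES


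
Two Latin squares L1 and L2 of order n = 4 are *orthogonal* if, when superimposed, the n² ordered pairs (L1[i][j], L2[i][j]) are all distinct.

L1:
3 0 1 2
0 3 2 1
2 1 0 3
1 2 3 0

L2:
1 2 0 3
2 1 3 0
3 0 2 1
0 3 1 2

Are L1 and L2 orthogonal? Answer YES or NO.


Form the n² = 16 superimposed pairs (L1[i][j], L2[i][j]), row by row (rows and columns indexed from 0):
row 0: (3,1) (0,2) (1,0) (2,3)
row 1: (0,2) (3,1) (2,3) (1,0)
row 2: (2,3) (1,0) (0,2) (3,1)
row 3: (1,0) (2,3) (3,1) (0,2)
Orthogonality requires all 16 pairs distinct.
But the pair (0,2) repeats: cell (0,1) has L1 = 0, L2 = 2, and cell (1,0) has L1 = 0, L2 = 2.
A repeated pair means some other pair never occurs (only 4 distinct pairs out of 16), so the squares are not orthogonal.
Conclusion: NO.

NO


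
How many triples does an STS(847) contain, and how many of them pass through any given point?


An STS(v) is a 2-(v, 3, 1) BIBD: block size k = 3, λ = 1.
Replication: r(k − 1) = λ(v − 1) ⇒ r·2 = 847 − 1 = 846 ⇒ r = 423.
Block count: b = v(v − 1)/6 = 847·846/6 = 716562/6 = 119427.
(Check via bk = vr: 119427·3 = 358281 = 847·423 = 358281 ✓.)

r = 423, b = 119427.


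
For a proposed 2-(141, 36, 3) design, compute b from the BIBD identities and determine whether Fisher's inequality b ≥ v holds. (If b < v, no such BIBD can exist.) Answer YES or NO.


b = λv(v − 1)/(k(k − 1)) = 3·141·140/(36·35) = 59220/1260 = 47.
Compare with v = 141: b < v, so Fisher's inequality fails.

NO


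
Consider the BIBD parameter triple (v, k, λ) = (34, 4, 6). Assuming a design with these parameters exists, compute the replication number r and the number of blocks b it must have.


Any 2-(v, k, λ) BIBD satisfies two necessary conditions:
  (i)  Each point sits in r blocks, and counting incidences through any fixed point gives r(k − 1) = λ(v − 1), so r = λ(v − 1)/(k − 1).
  (ii) Total incidences bk = vr, so b = vr/k.
Step 1: r = λ(v − 1)/(k − 1) = 6·(34 − 1)/(4 − 1) = 6·33/3 = 198/3 = 66.
Step 2: b = vr/k = 34·66/4 = 2244/4 = 561.
Check integrality: r = 66 ∈ Z ✓, b = 561 ∈ Z ✓.
(These identities are necessary conditions: they determine r and b for any design with these parameters, but do not by themselves prove that one exists.)

r = 66, b = 561.


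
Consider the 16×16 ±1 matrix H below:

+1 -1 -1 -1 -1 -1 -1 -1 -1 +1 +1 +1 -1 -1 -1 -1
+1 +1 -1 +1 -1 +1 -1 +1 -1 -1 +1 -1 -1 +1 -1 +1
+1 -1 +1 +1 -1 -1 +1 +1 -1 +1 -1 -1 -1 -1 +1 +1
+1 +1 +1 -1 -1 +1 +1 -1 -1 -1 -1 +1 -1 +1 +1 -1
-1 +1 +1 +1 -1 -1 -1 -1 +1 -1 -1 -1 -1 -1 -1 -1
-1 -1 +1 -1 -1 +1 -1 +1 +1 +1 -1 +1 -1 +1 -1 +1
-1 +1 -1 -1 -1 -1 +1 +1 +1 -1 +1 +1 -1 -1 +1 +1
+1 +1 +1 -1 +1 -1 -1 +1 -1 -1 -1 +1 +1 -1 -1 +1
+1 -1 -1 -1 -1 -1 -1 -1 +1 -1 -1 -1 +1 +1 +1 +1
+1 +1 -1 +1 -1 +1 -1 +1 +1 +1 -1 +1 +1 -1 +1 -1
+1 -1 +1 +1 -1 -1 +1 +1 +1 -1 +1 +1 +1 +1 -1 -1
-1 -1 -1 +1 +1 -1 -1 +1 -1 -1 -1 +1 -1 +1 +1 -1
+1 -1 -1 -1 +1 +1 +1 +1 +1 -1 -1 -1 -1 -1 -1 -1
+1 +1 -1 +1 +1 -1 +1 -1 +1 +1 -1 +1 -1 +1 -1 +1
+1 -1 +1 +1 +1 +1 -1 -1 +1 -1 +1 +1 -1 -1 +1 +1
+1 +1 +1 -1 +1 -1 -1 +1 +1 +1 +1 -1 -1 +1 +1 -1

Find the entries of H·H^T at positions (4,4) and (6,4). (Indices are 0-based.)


Row 4 of H: [-1, 1, 1, 1, -1, -1, -1, -1, 1, -1, -1, -1, -1, -1, -1, -1].
Row 6 of H: [-1, 1, -1, -1, -1, -1, 1, 1, 1, -1, 1, 1, -1, -1, 1, 1].
(H·H^T)[4][4] = Σ_j H[4][j]·H[4][j] = (-1)² + (1)² + (1)² + (1)² + (-1)² + (-1)² + (-1)² + (-1)² + (1)² + (-1)² + (-1)² + (-1)² + (-1)² + (-1)² + (-1)² + (-1)² = 1 + 1 + 1 + 1 + 1 + 1 + 1 + 1 + 1 + 1 + 1 + 1 + 1 + 1 + 1 + 1 = 16.
(H·H^T)[6][4] = Σ_j H[6][j]·H[4][j] = (-1)·(-1) + (1)·(1) + (-1)·(1) + (-1)·(1) + (-1)·(-1) + (-1)·(-1) + (1)·(-1) + (1)·(-1) + (1)·(1) + (-1)·(-1) + (1)·(-1) + (1)·(-1) + (-1)·(-1) + (-1)·(-1) + (1)·(-1) + (1)·(-1) = 1 + 1 + -1 + -1 + 1 + 1 + -1 + -1 + 1 + 1 + -1 + -1 + 1 + 1 + -1 + -1 = 0.
So rows 6 and 4 are orthogonal; the diagonal entry equals n = 16.

(4,4) entry = 16; (6,4) entry = 0.


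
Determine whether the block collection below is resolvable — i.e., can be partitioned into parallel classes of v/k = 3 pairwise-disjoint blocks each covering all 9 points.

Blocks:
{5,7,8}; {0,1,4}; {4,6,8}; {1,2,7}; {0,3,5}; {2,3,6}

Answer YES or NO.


v = 9, block size k = 3, number of blocks = 6.
For resolvability, blocks must partition into parallel classes of size v/k = 3.
Total blocks must therefore be a multiple of 3: 6 = 3·2 + 0 ⇒ divisible ✓.
Greedy packing gives 2 candidate class(es). Each should be a full parallel class (size 3, covers all 9 points).
  Class 1 (3 blocks): {5,7,8}; {0,1,4}; {2,3,6}. Points covered: [0, 1, 2, 3, 4, 5, 6, 7, 8].
  Class 2 (3 blocks): {4,6,8}; {1,2,7}; {0,3,5}. Points covered: [0, 1, 2, 3, 4, 5, 6, 7, 8].
All classes full (size 3)? YES. All classes cover every point? YES.
Resolvable? YES.

YES


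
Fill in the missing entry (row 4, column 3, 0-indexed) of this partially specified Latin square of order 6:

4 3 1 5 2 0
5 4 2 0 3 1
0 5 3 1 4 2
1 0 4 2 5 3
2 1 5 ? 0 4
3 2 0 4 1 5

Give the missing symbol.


Row 4 contains symbols [0, 1, 2, 4, 5] — missing [3].
Column 3 contains symbols [0, 1, 2, 4, 5] — missing [3].
The missing symbol must appear in both missing sets; intersection = [3].
Therefore the hidden value is 3.

Missing value = 3.


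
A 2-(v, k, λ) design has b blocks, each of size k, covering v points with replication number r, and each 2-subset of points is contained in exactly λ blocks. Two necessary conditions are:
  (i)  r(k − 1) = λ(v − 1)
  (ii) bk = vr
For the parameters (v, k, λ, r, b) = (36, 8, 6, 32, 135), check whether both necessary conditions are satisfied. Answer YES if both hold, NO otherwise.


Condition (i): r(k − 1) = 32·7 = 224; λ(v − 1) = 6·35 = 210. Match? NO.
Condition (ii): bk = 135·8 = 1080; vr = 36·32 = 1152. Match? NO.
Both conditions hold? NO.

NO


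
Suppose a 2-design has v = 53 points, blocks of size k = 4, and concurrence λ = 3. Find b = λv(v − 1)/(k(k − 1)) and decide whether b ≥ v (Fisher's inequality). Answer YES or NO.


r = λ(v − 1)/(k − 1) = 3·52/3 = 52.
b = vr/k = 53·52/4 = 689.
Fisher's inequality: b ≥ v ⇔ 689 ≥ 53? YES.

YES


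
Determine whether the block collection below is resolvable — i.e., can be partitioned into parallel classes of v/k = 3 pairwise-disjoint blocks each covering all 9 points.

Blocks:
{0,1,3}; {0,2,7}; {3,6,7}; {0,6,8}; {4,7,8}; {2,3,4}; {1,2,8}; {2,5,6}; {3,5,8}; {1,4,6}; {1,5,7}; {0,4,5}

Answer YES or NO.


v = 9, block size k = 3, number of blocks = 12.
For resolvability, blocks must partition into parallel classes of size v/k = 3.
Total blocks must therefore be a multiple of 3: 12 = 3·4 + 0 ⇒ divisible ✓.
Greedy packing gives 4 candidate class(es). Each should be a full parallel class (size 3, covers all 9 points).
  Class 1 (3 blocks): {0,1,3}; {4,7,8}; {2,5,6}. Points covered: [0, 1, 2, 3, 4, 5, 6, 7, 8].
  Class 2 (3 blocks): {0,2,7}; {3,5,8}; {1,4,6}. Points covered: [0, 1, 2, 3, 4, 5, 6, 7, 8].
  Class 3 (3 blocks): {3,6,7}; {1,2,8}; {0,4,5}. Points covered: [0, 1, 2, 3, 4, 5, 6, 7, 8].
  Class 4 (3 blocks): {0,6,8}; {2,3,4}; {1,5,7}. Points covered: [0, 1, 2, 3, 4, 5, 6, 7, 8].
All classes full (size 3)? YES. All classes cover every point? YES.
Resolvable? YES.

YES


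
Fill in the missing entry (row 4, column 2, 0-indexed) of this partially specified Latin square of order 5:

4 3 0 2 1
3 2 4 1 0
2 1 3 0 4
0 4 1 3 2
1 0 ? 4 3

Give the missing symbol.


Row 4 contains symbols [0, 1, 3, 4] — missing [2].
Column 2 contains symbols [0, 1, 3, 4] — missing [2].
The missing symbol must appear in both missing sets; intersection = [2].
Therefore the hidden value is 2.

Missing value = 2.


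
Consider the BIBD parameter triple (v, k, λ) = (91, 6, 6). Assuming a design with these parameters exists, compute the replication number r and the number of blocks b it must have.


Any 2-(v, k, λ) BIBD satisfies two necessary conditions:
  (i)  Each point sits in r blocks, and counting incidences through any fixed point gives r(k − 1) = λ(v − 1), so r = λ(v − 1)/(k − 1).
  (ii) Total incidences bk = vr, so b = vr/k.
Step 1: r = λ(v − 1)/(k − 1) = 6·(91 − 1)/(6 − 1) = 6·90/5 = 540/5 = 108.
Step 2: b = vr/k = 91·108/6 = 9828/6 = 1638.
Check integrality: r = 108 ∈ Z ✓, b = 1638 ∈ Z ✓.
(These identities are necessary conditions: they determine r and b for any design with these parameters, but do not by themselves prove that one exists.)

r = 108, b = 1638.


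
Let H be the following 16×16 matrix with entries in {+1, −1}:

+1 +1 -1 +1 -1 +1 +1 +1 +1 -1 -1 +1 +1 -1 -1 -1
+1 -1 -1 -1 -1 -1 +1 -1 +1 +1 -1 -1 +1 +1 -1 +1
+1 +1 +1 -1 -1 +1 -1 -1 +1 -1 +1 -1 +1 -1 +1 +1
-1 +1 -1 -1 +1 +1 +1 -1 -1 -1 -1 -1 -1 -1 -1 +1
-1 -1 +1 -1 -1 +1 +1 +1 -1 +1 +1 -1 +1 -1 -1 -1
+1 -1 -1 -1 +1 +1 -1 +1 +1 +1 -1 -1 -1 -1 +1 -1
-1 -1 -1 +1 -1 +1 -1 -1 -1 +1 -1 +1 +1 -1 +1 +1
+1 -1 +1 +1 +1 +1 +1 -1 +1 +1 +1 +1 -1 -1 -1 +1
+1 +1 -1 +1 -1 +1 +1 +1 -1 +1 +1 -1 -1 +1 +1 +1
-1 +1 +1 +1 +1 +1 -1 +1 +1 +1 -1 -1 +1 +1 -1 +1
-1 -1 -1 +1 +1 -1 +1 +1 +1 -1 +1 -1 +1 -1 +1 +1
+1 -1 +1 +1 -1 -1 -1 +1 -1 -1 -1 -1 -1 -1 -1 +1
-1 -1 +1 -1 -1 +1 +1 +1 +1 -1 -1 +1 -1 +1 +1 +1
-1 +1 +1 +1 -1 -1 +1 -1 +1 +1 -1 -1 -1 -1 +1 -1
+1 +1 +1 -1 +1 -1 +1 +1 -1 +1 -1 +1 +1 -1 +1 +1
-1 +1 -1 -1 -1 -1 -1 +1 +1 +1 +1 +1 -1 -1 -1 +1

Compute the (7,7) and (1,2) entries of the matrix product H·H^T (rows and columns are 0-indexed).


Row 1 of H: [1, -1, -1, -1, -1, -1, 1, -1, 1, 1, -1, -1, 1, 1, -1, 1].
Row 2 of H: [1, 1, 1, -1, -1, 1, -1, -1, 1, -1, 1, -1, 1, -1, 1, 1].
Row 7 of H: [1, -1, 1, 1, 1, 1, 1, -1, 1, 1, 1, 1, -1, -1, -1, 1].
(H·H^T)[7][7] = Σ_j H[7][j]·H[7][j] = (1)² + (-1)² + (1)² + (1)² + (1)² + (1)² + (1)² + (-1)² + (1)² + (1)² + (1)² + (1)² + (-1)² + (-1)² + (-1)² + (1)² = 1 + 1 + 1 + 1 + 1 + 1 + 1 + 1 + 1 + 1 + 1 + 1 + 1 + 1 + 1 + 1 = 16.
(H·H^T)[1][2] = Σ_j H[1][j]·H[2][j] = (1)·(1) + (-1)·(1) + (-1)·(1) + (-1)·(-1) + (-1)·(-1) + (-1)·(1) + (1)·(-1) + (-1)·(-1) + (1)·(1) + (1)·(-1) + (-1)·(1) + (-1)·(-1) + (1)·(1) + (1)·(-1) + (-1)·(1) + (1)·(1) = 1 + -1 + -1 + 1 + 1 + -1 + -1 + 1 + 1 + -1 + -1 + 1 + 1 + -1 + -1 + 1 = 0.
So rows 1 and 2 are orthogonal; the diagonal entry equals n = 16.

(7,7) entry = 16; (1,2) entry = 0.


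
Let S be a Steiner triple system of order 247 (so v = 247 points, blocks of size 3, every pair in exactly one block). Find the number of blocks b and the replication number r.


An STS(v) is a 2-(v, 3, 1) BIBD: block size k = 3, λ = 1.
Replication: r(k − 1) = λ(v − 1) ⇒ r·2 = 247 − 1 = 246 ⇒ r = 123.
Block count: b = v(v − 1)/6 = 247·246/6 = 60762/6 = 10127.
(Check via bk = vr: 10127·3 = 30381 = 247·123 = 30381 ✓.)

r = 123, b = 10127.


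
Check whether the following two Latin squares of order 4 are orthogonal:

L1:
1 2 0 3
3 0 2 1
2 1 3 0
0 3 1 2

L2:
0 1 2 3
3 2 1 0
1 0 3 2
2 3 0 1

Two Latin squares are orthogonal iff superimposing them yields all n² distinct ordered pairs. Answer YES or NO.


Form the n² = 16 superimposed pairs (L1[i][j], L2[i][j]), row by row (rows and columns indexed from 0):
row 0: (1,0) (2,1) (0,2) (3,3)
row 1: (3,3) (0,2) (2,1) (1,0)
row 2: (2,1) (1,0) (3,3) (0,2)
row 3: (0,2) (3,3) (1,0) (2,1)
Orthogonality requires all 16 pairs distinct.
But the pair (3,3) repeats: cell (0,3) has L1 = 3, L2 = 3, and cell (1,0) has L1 = 3, L2 = 3.
A repeated pair means some other pair never occurs (only 4 distinct pairs out of 16), so the squares are not orthogonal.
Conclusion: NO.

NO


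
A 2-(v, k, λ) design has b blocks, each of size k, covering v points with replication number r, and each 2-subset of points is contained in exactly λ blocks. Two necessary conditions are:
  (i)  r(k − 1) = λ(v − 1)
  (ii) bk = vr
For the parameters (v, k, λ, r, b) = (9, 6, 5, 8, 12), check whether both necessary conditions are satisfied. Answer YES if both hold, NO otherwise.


Condition (i): r(k − 1) = 8·5 = 40; λ(v − 1) = 5·8 = 40. Match? YES.
Condition (ii): bk = 12·6 = 72; vr = 9·8 = 72. Match? YES.
Both conditions hold? YES.

YES


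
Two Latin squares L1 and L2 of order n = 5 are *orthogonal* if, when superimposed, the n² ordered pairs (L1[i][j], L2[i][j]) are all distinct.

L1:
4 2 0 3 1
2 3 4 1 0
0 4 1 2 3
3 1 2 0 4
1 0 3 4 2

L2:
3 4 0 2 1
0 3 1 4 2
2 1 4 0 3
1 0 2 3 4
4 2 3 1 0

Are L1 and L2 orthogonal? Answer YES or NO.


Form the n² = 25 superimposed pairs (L1[i][j], L2[i][j]), row by row (rows and columns indexed from 0):
row 0: (4,3) (2,4) (0,0) (3,2) (1,1)
row 1: (2,0) (3,3) (4,1) (1,4) (0,2)
row 2: (0,2) (4,1) (1,4) (2,0) (3,3)
row 3: (3,1) (1,0) (2,2) (0,3) (4,4)
row 4: (1,4) (0,2) (3,3) (4,1) (2,0)
Orthogonality requires all 25 pairs distinct.
But the pair (0,2) repeats: cell (1,4) has L1 = 0, L2 = 2, and cell (2,0) has L1 = 0, L2 = 2.
A repeated pair means some other pair never occurs (only 15 distinct pairs out of 25), so the squares are not orthogonal.
Conclusion: NO.

NO


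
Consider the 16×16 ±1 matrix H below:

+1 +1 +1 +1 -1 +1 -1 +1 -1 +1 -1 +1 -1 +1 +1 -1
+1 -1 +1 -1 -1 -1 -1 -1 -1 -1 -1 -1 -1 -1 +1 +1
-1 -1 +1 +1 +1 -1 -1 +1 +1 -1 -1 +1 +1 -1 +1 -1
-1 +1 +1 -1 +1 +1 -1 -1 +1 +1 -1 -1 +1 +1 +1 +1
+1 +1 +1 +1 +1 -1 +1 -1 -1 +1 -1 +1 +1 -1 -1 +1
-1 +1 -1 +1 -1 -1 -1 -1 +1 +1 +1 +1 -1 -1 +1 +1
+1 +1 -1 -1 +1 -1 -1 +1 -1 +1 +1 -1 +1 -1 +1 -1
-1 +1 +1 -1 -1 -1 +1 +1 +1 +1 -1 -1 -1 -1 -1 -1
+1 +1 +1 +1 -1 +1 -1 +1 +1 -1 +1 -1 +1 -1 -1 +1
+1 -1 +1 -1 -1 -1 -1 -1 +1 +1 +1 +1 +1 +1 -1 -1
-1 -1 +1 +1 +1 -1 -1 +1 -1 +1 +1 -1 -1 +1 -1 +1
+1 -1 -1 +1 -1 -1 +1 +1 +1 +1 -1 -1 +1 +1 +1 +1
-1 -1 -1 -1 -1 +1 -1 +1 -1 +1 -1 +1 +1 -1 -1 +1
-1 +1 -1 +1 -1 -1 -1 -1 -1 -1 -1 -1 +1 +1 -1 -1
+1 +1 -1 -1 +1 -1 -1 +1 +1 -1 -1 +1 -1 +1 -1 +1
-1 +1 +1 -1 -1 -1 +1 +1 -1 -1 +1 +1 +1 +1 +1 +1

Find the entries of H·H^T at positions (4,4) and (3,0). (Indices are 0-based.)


Row 0 of H: [1, 1, 1, 1, -1, 1, -1, 1, -1, 1, -1, 1, -1, 1, 1, -1].
Row 3 of H: [-1, 1, 1, -1, 1, 1, -1, -1, 1, 1, -1, -1, 1, 1, 1, 1].
Row 4 of H: [1, 1, 1, 1, 1, -1, 1, -1, -1, 1, -1, 1, 1, -1, -1, 1].
(H·H^T)[4][4] = Σ_j H[4][j]·H[4][j] = (1)² + (1)² + (1)² + (1)² + (1)² + (-1)² + (1)² + (-1)² + (-1)² + (1)² + (-1)² + (1)² + (1)² + (-1)² + (-1)² + (1)² = 1 + 1 + 1 + 1 + 1 + 1 + 1 + 1 + 1 + 1 + 1 + 1 + 1 + 1 + 1 + 1 = 16.
(H·H^T)[3][0] = Σ_j H[3][j]·H[0][j] = (-1)·(1) + (1)·(1) + (1)·(1) + (-1)·(1) + (1)·(-1) + (1)·(1) + (-1)·(-1) + (-1)·(1) + (1)·(-1) + (1)·(1) + (-1)·(-1) + (-1)·(1) + (1)·(-1) + (1)·(1) + (1)·(1) + (1)·(-1) = -1 + 1 + 1 + -1 + -1 + 1 + 1 + -1 + -1 + 1 + 1 + -1 + -1 + 1 + 1 + -1 = 0.
So rows 3 and 0 are orthogonal; the diagonal entry equals n = 16.

(4,4) entry = 16; (3,0) entry = 0.


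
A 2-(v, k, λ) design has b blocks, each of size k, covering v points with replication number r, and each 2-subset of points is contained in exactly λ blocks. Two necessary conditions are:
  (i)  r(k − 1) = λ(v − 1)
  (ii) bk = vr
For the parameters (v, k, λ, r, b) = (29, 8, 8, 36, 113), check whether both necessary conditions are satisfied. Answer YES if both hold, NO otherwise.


Condition (i): r(k − 1) = 36·7 = 252; λ(v − 1) = 8·28 = 224. Match? NO.
Condition (ii): bk = 113·8 = 904; vr = 29·36 = 1044. Match? NO.
Both conditions hold? NO.

NO


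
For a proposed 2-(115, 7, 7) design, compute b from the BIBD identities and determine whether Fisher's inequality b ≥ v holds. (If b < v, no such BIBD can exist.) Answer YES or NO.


r = λ(v − 1)/(k − 1) = 7·114/6 = 133.
b = vr/k = 115·133/7 = 2185.
Fisher's inequality: b ≥ v ⇔ 2185 ≥ 115? YES.

YES


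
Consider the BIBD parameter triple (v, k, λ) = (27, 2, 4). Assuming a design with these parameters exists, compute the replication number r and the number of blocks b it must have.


Any 2-(v, k, λ) BIBD satisfies two necessary conditions:
  (i)  Each point sits in r blocks, and counting incidences through any fixed point gives r(k − 1) = λ(v − 1), so r = λ(v − 1)/(k − 1).
  (ii) Total incidences bk = vr, so b = vr/k.
Step 1: r = λ(v − 1)/(k − 1) = 4·(27 − 1)/(2 − 1) = 4·26/1 = 104/1 = 104.
Step 2: b = vr/k = 27·104/2 = 2808/2 = 1404.
Check integrality: r = 104 ∈ Z ✓, b = 1404 ∈ Z ✓.
(These identities are necessary conditions: they determine r and b for any design with these parameters, but do not by themselves prove that one exists.)

r = 104, b = 1404.


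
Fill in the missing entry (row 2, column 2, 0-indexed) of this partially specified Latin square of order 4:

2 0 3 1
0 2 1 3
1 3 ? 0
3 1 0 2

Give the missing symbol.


Row 2 contains symbols [0, 1, 3] — missing [2].
Column 2 contains symbols [0, 1, 3] — missing [2].
The missing symbol must appear in both missing sets; intersection = [2].
Therefore the hidden value is 2.

Missing value = 2.


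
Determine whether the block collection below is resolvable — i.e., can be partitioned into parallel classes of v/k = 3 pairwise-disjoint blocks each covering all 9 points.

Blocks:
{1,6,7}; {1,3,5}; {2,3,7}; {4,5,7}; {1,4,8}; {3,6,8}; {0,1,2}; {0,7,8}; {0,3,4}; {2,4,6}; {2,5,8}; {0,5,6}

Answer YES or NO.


v = 9, block size k = 3, number of blocks = 12.
For resolvability, blocks must partition into parallel classes of size v/k = 3.
Total blocks must therefore be a multiple of 3: 12 = 3·4 + 0 ⇒ divisible ✓.
Greedy packing gives 4 candidate class(es). Each should be a full parallel class (size 3, covers all 9 points).
  Class 1 (3 blocks): {1,6,7}; {0,3,4}; {2,5,8}. Points covered: [0, 1, 2, 3, 4, 5, 6, 7, 8].
  Class 2 (3 blocks): {1,3,5}; {0,7,8}; {2,4,6}. Points covered: [0, 1, 2, 3, 4, 5, 6, 7, 8].
  Class 3 (3 blocks): {2,3,7}; {1,4,8}; {0,5,6}. Points covered: [0, 1, 2, 3, 4, 5, 6, 7, 8].
  Class 4 (3 blocks): {4,5,7}; {3,6,8}; {0,1,2}. Points covered: [0, 1, 2, 3, 4, 5, 6, 7, 8].
All classes full (size 3)? YES. All classes cover every point? YES.
Resolvable? YES.

YES


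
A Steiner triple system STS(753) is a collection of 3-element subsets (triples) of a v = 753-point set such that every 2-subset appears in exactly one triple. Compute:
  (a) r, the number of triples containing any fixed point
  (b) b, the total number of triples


An STS(v) is a 2-(v, 3, 1) BIBD: block size k = 3, λ = 1.
Replication: r(k − 1) = λ(v − 1) ⇒ r·2 = 753 − 1 = 752 ⇒ r = 376.
Block count: bk = vr ⇒ b·3 = 753·376 = 283128 ⇒ b = 94376.
(Check via b = v(v − 1)/6 = 753·752/6 = 566256/6 = 94376.)

r = 376, b = 94376.


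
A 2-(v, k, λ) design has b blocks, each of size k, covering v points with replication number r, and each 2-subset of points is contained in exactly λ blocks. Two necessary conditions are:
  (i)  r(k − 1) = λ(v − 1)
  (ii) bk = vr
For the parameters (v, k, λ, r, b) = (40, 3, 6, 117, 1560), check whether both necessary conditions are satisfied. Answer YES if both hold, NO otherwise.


Condition (i): r(k − 1) = 117·2 = 234; λ(v − 1) = 6·39 = 234. Match? YES.
Condition (ii): bk = 1560·3 = 4680; vr = 40·117 = 4680. Match? YES.
Both conditions hold? YES.

YES


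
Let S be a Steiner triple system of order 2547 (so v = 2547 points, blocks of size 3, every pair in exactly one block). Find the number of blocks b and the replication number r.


An STS(v) is a 2-(v, 3, 1) BIBD: block size k = 3, λ = 1.
Replication: r(k − 1) = λ(v − 1) ⇒ r·2 = 2547 − 1 = 2546 ⇒ r = 1273.
Block count: bk = vr ⇒ b·3 = 2547·1273 = 3242331 ⇒ b = 1080777.

r = 1273, b = 1080777.


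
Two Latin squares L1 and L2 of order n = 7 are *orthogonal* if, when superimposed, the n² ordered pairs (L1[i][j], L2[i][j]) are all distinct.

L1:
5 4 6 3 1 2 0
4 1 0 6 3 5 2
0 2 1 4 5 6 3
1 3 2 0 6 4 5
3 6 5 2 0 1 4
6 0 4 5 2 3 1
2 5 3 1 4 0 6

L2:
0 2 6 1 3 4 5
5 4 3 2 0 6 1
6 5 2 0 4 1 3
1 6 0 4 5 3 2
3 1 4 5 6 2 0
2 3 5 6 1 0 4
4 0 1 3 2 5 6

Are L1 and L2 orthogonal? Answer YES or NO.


Form the n² = 49 superimposed pairs (L1[i][j], L2[i][j]), row by row (rows and columns indexed from 0):
row 0: (5,0) (4,2) (6,6) (3,1) (1,3) (2,4) (0,5)
row 1: (4,5) (1,4) (0,3) (6,2) (3,0) (5,6) (2,1)
row 2: (0,6) (2,5) (1,2) (4,0) (5,4) (6,1) (3,3)
row 3: (1,1) (3,6) (2,0) (0,4) (6,5) (4,3) (5,2)
row 4: (3,3) (6,1) (5,4) (2,5) (0,6) (1,2) (4,0)
row 5: (6,2) (0,3) (4,5) (5,6) (2,1) (3,0) (1,4)
row 6: (2,4) (5,0) (3,1) (1,3) (4,2) (0,5) (6,6)
Orthogonality requires all 49 pairs distinct.
But the pair (3,3) repeats: cell (2,6) has L1 = 3, L2 = 3, and cell (4,0) has L1 = 3, L2 = 3.
A repeated pair means some other pair never occurs (only 28 distinct pairs out of 49), so the squares are not orthogonal.
Conclusion: NO.

NO


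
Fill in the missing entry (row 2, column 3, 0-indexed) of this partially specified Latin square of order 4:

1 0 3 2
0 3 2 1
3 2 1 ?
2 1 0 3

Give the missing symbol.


Row 2 contains symbols [1, 2, 3] — missing [0].
Column 3 contains symbols [1, 2, 3] — missing [0].
The missing symbol must appear in both missing sets; intersection = [0].
Therefore the hidden value is 0.

Missing value = 0.


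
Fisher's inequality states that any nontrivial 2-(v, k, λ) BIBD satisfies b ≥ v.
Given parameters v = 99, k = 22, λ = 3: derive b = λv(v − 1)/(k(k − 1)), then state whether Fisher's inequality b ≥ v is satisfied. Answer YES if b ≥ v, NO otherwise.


b = λv(v − 1)/(k(k − 1)) = 3·99·98/(22·21) = 29106/462 = 63.
Compare with v = 99: b < v, so Fisher's inequality fails.

NO


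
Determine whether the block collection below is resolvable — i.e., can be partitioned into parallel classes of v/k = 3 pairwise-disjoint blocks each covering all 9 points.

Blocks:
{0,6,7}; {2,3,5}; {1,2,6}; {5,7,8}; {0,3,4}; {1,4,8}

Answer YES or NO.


v = 9, block size k = 3, number of blocks = 6.
For resolvability, blocks must partition into parallel classes of size v/k = 3.
Total blocks must therefore be a multiple of 3: 6 = 3·2 + 0 ⇒ divisible ✓.
Greedy packing gives 2 candidate class(es). Each should be a full parallel class (size 3, covers all 9 points).
  Class 1 (3 blocks): {0,6,7}; {2,3,5}; {1,4,8}. Points covered: [0, 1, 2, 3, 4, 5, 6, 7, 8].
  Class 2 (3 blocks): {1,2,6}; {5,7,8}; {0,3,4}. Points covered: [0, 1, 2, 3, 4, 5, 6, 7, 8].
All classes full (size 3)? YES. All classes cover every point? YES.
Resolvable? YES.

YES


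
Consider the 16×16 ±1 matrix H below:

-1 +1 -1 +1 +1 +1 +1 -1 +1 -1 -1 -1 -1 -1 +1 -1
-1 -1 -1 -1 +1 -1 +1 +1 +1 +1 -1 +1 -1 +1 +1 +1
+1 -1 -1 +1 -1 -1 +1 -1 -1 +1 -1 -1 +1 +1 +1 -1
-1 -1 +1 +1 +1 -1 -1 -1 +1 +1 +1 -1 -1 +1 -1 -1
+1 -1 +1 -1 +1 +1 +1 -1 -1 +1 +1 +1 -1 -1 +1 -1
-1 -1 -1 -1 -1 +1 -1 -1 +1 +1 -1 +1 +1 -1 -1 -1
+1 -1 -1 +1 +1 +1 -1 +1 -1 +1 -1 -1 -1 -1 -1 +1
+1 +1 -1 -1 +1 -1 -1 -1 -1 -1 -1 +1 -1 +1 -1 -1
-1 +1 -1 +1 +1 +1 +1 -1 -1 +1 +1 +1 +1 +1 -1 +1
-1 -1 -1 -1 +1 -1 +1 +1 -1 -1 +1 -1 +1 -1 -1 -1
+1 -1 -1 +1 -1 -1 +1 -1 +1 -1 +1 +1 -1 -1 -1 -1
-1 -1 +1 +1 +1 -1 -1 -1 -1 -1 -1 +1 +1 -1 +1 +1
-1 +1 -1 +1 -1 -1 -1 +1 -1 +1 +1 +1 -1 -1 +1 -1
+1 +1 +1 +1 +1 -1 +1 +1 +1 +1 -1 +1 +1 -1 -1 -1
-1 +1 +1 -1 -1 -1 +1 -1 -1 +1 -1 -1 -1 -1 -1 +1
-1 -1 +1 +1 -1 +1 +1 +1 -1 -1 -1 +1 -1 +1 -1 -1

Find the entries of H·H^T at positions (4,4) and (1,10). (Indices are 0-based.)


Row 1 of H: [-1, -1, -1, -1, 1, -1, 1, 1, 1, 1, -1, 1, -1, 1, 1, 1].
Row 4 of H: [1, -1, 1, -1, 1, 1, 1, -1, -1, 1, 1, 1, -1, -1, 1, -1].
Row 10 of H: [1, -1, -1, 1, -1, -1, 1, -1, 1, -1, 1, 1, -1, -1, -1, -1].
(H·H^T)[4][4] = Σ_j H[4][j]·H[4][j] = (1)² + (-1)² + (1)² + (-1)² + (1)² + (1)² + (1)² + (-1)² + (-1)² + (1)² + (1)² + (1)² + (-1)² + (-1)² + (1)² + (-1)² = 1 + 1 + 1 + 1 + 1 + 1 + 1 + 1 + 1 + 1 + 1 + 1 + 1 + 1 + 1 + 1 = 16.
(H·H^T)[1][10] = Σ_j H[1][j]·H[10][j] = (-1)·(1) + (-1)·(-1) + (-1)·(-1) + (-1)·(1) + (1)·(-1) + (-1)·(-1) + (1)·(1) + (1)·(-1) + (1)·(1) + (1)·(-1) + (-1)·(1) + (1)·(1) + (-1)·(-1) + (1)·(-1) + (1)·(-1) + (1)·(-1) = -1 + 1 + 1 + -1 + -1 + 1 + 1 + -1 + 1 + -1 + -1 + 1 + 1 + -1 + -1 + -1 = -2.
Rows 1 and 10 are not orthogonal (dot product = -2 ≠ 0), so H is not a Hadamard matrix.

(4,4) entry = 16; (1,10) entry = -2.


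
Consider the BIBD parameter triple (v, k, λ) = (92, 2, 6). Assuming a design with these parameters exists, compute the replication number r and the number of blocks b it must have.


Any 2-(v, k, λ) BIBD satisfies two necessary conditions:
  (i)  Each point sits in r blocks, and counting incidences through any fixed point gives r(k − 1) = λ(v − 1), so r = λ(v − 1)/(k − 1).
  (ii) Total incidences bk = vr, so b = vr/k.
Step 1: r = λ(v − 1)/(k − 1) = 6·(92 − 1)/(2 − 1) = 6·91/1 = 546/1 = 546.
Step 2: b = vr/k = 92·546/2 = 50232/2 = 25116.
Check integrality: r = 546 ∈ Z ✓, b = 25116 ∈ Z ✓.
(These identities are necessary conditions: they determine r and b for any design with these parameters, but do not by themselves prove that one exists.)

r = 546, b = 25116.


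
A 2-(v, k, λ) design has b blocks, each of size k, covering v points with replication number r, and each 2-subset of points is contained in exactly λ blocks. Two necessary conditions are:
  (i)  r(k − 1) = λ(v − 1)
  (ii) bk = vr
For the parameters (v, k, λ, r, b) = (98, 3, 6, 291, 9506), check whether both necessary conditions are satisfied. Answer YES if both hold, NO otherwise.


Condition (i): r(k − 1) = 291·2 = 582; λ(v − 1) = 6·97 = 582. Match? YES.
Condition (ii): bk = 9506·3 = 28518; vr = 98·291 = 28518. Match? YES.
Both conditions hold? YES.

YES


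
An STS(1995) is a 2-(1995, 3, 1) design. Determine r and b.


An STS(v) is a 2-(v, 3, 1) BIBD: block size k = 3, λ = 1.
Replication: r(k − 1) = λ(v − 1) ⇒ r·2 = 1995 − 1 = 1994 ⇒ r = 997.
Block count: b = v(v − 1)/6 = 1995·1994/6 = 3978030/6 = 663005.
(Check via bk = vr: 663005·3 = 1989015 = 1995·997 = 1989015 ✓.)

r = 997, b = 663005.


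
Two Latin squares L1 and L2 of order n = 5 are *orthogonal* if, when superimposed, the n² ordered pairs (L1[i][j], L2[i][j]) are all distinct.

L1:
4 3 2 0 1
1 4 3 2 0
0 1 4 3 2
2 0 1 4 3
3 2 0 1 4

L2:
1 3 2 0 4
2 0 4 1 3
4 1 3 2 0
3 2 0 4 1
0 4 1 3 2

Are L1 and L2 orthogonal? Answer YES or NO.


Form the n² = 25 superimposed pairs (L1[i][j], L2[i][j]), row by row (rows and columns indexed from 0):
row 0: (4,1) (3,3) (2,2) (0,0) (1,4)
row 1: (1,2) (4,0) (3,4) (2,1) (0,3)
row 2: (0,4) (1,1) (4,3) (3,2) (2,0)
row 3: (2,3) (0,2) (1,0) (4,4) (3,1)
row 4: (3,0) (2,4) (0,1) (1,3) (4,2)
Orthogonality requires all 25 pairs distinct.
Check by first coordinate: for each symbol s of L1, list the L2 entries in the n cells where L1 = s; they must all differ.
  L1 = 0: L2 entries (in reading order) 0, 3, 4, 2, 1 — all 5 distinct ✓
  L1 = 1: L2 entries (in reading order) 4, 2, 1, 0, 3 — all 5 distinct ✓
  L1 = 2: L2 entries (in reading order) 2, 1, 0, 3, 4 — all 5 distinct ✓
  L1 = 3: L2 entries (in reading order) 3, 4, 2, 1, 0 — all 5 distinct ✓
  L1 = 4: L2 entries (in reading order) 1, 0, 3, 4, 2 — all 5 distinct ✓
Every symbol of L1 meets every symbol of L2 exactly once, so all 25 pairs are distinct (25 of 25).
Conclusion: YES.

YES


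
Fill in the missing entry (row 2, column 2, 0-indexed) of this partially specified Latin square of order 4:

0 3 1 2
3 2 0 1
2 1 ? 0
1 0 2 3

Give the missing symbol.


Row 2 contains symbols [0, 1, 2] — missing [3].
Column 2 contains symbols [0, 1, 2] — missing [3].
The missing symbol must appear in both missing sets; intersection = [3].
Therefore the hidden value is 3.

Missing value = 3.


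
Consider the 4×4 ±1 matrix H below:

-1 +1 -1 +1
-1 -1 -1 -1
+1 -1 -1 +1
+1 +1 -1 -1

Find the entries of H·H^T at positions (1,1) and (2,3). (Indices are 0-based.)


Row 1 of H: [-1, -1, -1, -1].
Row 2 of H: [1, -1, -1, 1].
Row 3 of H: [1, 1, -1, -1].
(H·H^T)[1][1] = Σ_j H[1][j]·H[1][j] = (-1)² + (-1)² + (-1)² + (-1)² = 1 + 1 + 1 + 1 = 4.
(H·H^T)[2][3] = Σ_j H[2][j]·H[3][j] = (1)·(1) + (-1)·(1) + (-1)·(-1) + (1)·(-1) = 1 + -1 + 1 + -1 = 0.
So rows 2 and 3 are orthogonal; the diagonal entry equals n = 4.

(1,1) entry = 4; (2,3) entry = 0.


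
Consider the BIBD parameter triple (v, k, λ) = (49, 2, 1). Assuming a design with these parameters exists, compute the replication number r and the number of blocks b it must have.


Any 2-(v, k, λ) BIBD satisfies two necessary conditions:
  (i)  Each point sits in r blocks, and counting incidences through any fixed point gives r(k − 1) = λ(v − 1), so r = λ(v − 1)/(k − 1).
  (ii) Total incidences bk = vr, so b = vr/k.
Step 1: r = λ(v − 1)/(k − 1) = 1·(49 − 1)/(2 − 1) = 1·48/1 = 48/1 = 48.
Step 2: b = vr/k = 49·48/2 = 2352/2 = 1176.
Check integrality: r = 48 ∈ Z ✓, b = 1176 ∈ Z ✓.
(These identities are necessary conditions: they determine r and b for any design with these parameters, but do not by themselves prove that one exists.)

r = 48, b = 1176.


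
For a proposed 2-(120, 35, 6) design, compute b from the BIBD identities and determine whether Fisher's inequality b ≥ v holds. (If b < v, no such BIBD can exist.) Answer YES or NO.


r = λ(v − 1)/(k − 1) = 6·119/34 = 21.
b = vr/k = 120·21/35 = 72.
Fisher's inequality: b ≥ v ⇔ 72 ≥ 120? NO.

NO


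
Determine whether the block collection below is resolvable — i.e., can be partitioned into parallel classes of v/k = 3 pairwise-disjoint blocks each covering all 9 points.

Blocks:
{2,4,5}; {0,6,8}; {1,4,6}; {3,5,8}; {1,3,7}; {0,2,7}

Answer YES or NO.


v = 9, block size k = 3, number of blocks = 6.
For resolvability, blocks must partition into parallel classes of size v/k = 3.
Total blocks must therefore be a multiple of 3: 6 = 3·2 + 0 ⇒ divisible ✓.
Greedy packing gives 2 candidate class(es). Each should be a full parallel class (size 3, covers all 9 points).
  Class 1 (3 blocks): {2,4,5}; {0,6,8}; {1,3,7}. Points covered: [0, 1, 2, 3, 4, 5, 6, 7, 8].
  Class 2 (3 blocks): {1,4,6}; {3,5,8}; {0,2,7}. Points covered: [0, 1, 2, 3, 4, 5, 6, 7, 8].
All classes full (size 3)? YES. All classes cover every point? YES.
Resolvable? YES.

YES
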